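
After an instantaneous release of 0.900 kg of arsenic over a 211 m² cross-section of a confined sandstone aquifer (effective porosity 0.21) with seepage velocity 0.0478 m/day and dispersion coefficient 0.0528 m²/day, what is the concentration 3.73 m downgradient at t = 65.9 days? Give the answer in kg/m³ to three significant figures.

For an instantaneous plane source, C(x,t) = M/(n_e·A·√(4πDt)) · exp(−(x−vt)²/(4Dt)), with n_e·A the pore (flow) area.
Plume center vt = 0.0478 × 65.9 = 3.15002 m, so the well at 3.73 m is 0.57998 m downgradient of the peak.
√(4πDt) = 6.612 m, giving peak height M/(n_e·A·√(4πDt)) = 0.900/(0.21 × 211 × 6.612) = 0.003072 kg/m³.
(x−vt)²/(4Dt) = (0.57998)²/(4 × 0.0528 × 65.9) = 0.02417; exp(−0.02417) = 0.9761.
C = 0.003072 × 0.9761 = 0.00300 kg/m³.

0.00300 kg/m³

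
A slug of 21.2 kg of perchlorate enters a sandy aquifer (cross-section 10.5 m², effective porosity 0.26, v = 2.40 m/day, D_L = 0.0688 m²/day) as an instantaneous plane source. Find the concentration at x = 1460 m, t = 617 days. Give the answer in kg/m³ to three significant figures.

0.0263 kg/m³

For an instantaneous plane source, C(x,t) = M/(n_e·A·√(4πDt)) · exp(−(x−vt)²/(4Dt)), with n_e·A the pore (flow) area.
Plume center vt = 2.40 × 617 = 1480.8 m, so the well at 1460 m is 20.8 m upgradient of the peak.
√(4πDt) = 23.10 m, giving peak height M/(n_e·A·√(4πDt)) = 21.2/(0.26 × 10.5 × 23.10) = 0.3362 kg/m³.
(x−vt)²/(4Dt) = (-20.8)²/(4 × 0.0688 × 617) = 2.548; exp(−2.548) = 0.07824.
C = 0.3362 × 0.07824 = 0.0263 kg/m³.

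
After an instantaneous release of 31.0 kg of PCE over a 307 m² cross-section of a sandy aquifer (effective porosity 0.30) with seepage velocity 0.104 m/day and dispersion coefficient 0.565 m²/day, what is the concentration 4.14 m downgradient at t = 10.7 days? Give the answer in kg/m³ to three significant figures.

0.0264 kg/m³

For an instantaneous plane source, C(x,t) = M/(n_e·A·√(4πDt)) · exp(−(x−vt)²/(4Dt)), with n_e·A the pore (flow) area.
Plume center vt = 0.104 × 10.7 = 1.1128 m, so the well at 4.14 m is 3.0272 m downgradient of the peak.
√(4πDt) = 8.716 m, giving peak height M/(n_e·A·√(4πDt)) = 31.0/(0.30 × 307 × 8.716) = 0.03862 kg/m³.
(x−vt)²/(4Dt) = (3.0272)²/(4 × 0.565 × 10.7) = 0.3790; exp(−0.3790) = 0.6845.
C = 0.03862 × 0.6845 = 0.0264 kg/m³.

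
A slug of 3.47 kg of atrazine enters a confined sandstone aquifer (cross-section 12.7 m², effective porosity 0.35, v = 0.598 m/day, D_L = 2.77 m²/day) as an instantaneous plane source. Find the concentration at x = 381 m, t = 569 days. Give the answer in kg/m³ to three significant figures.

0.00426 kg/m³

For an instantaneous plane source, C(x,t) = M/(n_e·A·√(4πDt)) · exp(−(x−vt)²/(4Dt)), with n_e·A the pore (flow) area.
Plume center vt = 0.598 × 569 = 340.262 m, so the well at 381 m is 40.738 m downgradient of the peak.
√(4πDt) = 140.7 m, giving peak height M/(n_e·A·√(4πDt)) = 3.47/(0.35 × 12.7 × 140.7) = 0.005548 kg/m³.
(x−vt)²/(4Dt) = (40.738)²/(4 × 2.77 × 569) = 0.2632; exp(−0.2632) = 0.7686.
C = 0.005548 × 0.7686 = 0.00426 kg/m³.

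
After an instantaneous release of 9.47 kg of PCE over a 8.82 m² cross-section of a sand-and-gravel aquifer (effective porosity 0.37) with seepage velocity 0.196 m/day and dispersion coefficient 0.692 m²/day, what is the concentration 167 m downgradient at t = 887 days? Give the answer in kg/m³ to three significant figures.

For an instantaneous plane source, C(x,t) = M/(n_e·A·√(4πDt)) · exp(−(x−vt)²/(4Dt)), with n_e·A the pore (flow) area.
Plume center vt = 0.196 × 887 = 173.852 m, so the well at 167 m is 6.852 m upgradient of the peak.
√(4πDt) = 87.83 m, giving peak height M/(n_e·A·√(4πDt)) = 9.47/(0.37 × 8.82 × 87.83) = 0.03304 kg/m³.
(x−vt)²/(4Dt) = (-6.852)²/(4 × 0.692 × 887) = 0.01912; exp(−0.01912) = 0.9811.
C = 0.03304 × 0.9811 = 0.0324 kg/m³.

0.0324 kg/m³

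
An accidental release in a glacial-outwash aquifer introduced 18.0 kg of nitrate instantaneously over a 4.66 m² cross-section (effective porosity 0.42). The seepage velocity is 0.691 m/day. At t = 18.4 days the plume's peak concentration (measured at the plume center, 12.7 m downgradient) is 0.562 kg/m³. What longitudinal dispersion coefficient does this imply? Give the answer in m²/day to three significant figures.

At the plume center C_max = M/(n_e·A·√(4πDt)), so D = M²/(4πt·(n_e·A·C_max)²).
n_e·A·C_max = 0.42 × 4.66 × 0.562 = 1.100 kg/m.
D = 18.0²/(4π × 18.4 × 1.100²) = 1.16 m²/day.

1.16 m²/day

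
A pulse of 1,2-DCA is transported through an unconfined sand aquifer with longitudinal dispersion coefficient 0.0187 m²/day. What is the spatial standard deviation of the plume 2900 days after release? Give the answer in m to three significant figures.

Dispersive spreading gives a Gaussian with σ² = 2Dt; advection only shifts the center.
σ = √(2 × 0.0187 × 2900) = 10.4 m.

10.4 m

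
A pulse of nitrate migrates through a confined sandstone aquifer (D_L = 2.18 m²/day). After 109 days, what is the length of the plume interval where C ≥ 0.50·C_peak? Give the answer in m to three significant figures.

The plume is Gaussian with σ = √(2Dt) = √(2 × 2.18 × 109) = 21.80 m.
C/C_peak = exp(−Δx²/(2σ²)) = 0.50 ⇒ Δx = σ·√(−2 ln 0.50) = 21.80 × 1.177 = 25.66 m.
Width = 2Δx = 51.3 m.

51.3 m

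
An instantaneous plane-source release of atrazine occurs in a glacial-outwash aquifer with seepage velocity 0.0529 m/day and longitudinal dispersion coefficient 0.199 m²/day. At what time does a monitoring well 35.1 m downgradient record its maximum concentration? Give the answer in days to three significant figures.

596 days

For the 1D instantaneous-source solution, setting ∂C/∂t = 0 at fixed x gives v²t² + 2Dt − x² = 0, so t = (√(D² + v²x²) − D)/v².
√(D² + v²x²) = √(0.199² + 0.0529² × 35.1²) = 1.867; v² = 0.00279841.
t = (1.867 − 0.199)/0.00279841 = 596 days (vs. the pure-advection estimate x/v = 664 d).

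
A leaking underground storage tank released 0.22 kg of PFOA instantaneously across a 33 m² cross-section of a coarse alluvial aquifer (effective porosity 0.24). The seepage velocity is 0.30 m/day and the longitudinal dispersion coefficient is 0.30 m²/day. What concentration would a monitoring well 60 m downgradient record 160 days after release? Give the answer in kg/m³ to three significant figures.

0.000534 kg/m³

For an instantaneous plane source, C(x,t) = M/(n_e·A·√(4πDt)) · exp(−(x−vt)²/(4Dt)), with n_e·A the pore (flow) area.
Plume center vt = 0.30 × 160 = 48 m, so the well at 60 m is 12 m downgradient of the peak.
√(4πDt) = 24.56 m, giving peak height M/(n_e·A·√(4πDt)) = 0.22/(0.24 × 33 × 24.56) = 0.001131 kg/m³.
(x−vt)²/(4Dt) = (12)²/(4 × 0.30 × 160) = 0.7500; exp(−0.7500) = 0.4724.
C = 0.001131 × 0.4724 = 0.000534 kg/m³.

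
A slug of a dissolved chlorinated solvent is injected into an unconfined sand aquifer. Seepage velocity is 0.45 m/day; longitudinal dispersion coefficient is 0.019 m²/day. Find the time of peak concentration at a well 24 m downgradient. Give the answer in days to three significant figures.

53.2 days

For the 1D instantaneous-source solution, setting ∂C/∂t = 0 at fixed x gives v²t² + 2Dt − x² = 0, so t = (√(D² + v²x²) − D)/v².
√(D² + v²x²) = √(0.019² + 0.45² × 24²) = 10.80; v² = 0.2025.
t = (10.80 − 0.019)/0.2025 = 53.2 days (vs. the pure-advection estimate x/v = 53.3 d).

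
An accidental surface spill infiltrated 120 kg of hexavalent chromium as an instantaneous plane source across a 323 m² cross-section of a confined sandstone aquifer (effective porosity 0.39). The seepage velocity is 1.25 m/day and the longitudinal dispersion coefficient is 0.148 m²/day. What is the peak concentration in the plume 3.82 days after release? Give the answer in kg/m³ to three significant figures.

The peak of an instantaneous 1D plume sits at x = vt; there the Gaussian factor is 1 and C_max = M/(n_e·A·√(4πDt)), where n_e·A is the pore area the mass is dissolved in.
√(4πDt) = √(4π × 0.148 × 3.82) = 2.665 m, so C_max = 120/(0.39 × 323 × 2.665) = 0.357 kg/m³.

0.357 kg/m³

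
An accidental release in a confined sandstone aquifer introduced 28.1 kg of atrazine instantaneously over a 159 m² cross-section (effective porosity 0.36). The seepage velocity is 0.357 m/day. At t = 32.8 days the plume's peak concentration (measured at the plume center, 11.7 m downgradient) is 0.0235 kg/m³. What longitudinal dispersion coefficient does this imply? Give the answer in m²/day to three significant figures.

At the plume center C_max = M/(n_e·A·√(4πDt)), so D = M²/(4πt·(n_e·A·C_max)²).
n_e·A·C_max = 0.36 × 159 × 0.0235 = 1.345 kg/m.
D = 28.1²/(4π × 32.8 × 1.345²) = 1.06 m²/day.

1.06 m²/day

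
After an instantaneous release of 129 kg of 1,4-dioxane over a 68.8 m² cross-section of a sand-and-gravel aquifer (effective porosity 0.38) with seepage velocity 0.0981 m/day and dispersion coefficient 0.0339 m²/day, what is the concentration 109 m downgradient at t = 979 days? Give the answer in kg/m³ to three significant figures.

0.0682 kg/m³

For an instantaneous plane source, C(x,t) = M/(n_e·A·√(4πDt)) · exp(−(x−vt)²/(4Dt)), with n_e·A the pore (flow) area.
Plume center vt = 0.0981 × 979 = 96.0399 m, so the well at 109 m is 12.9601 m downgradient of the peak.
√(4πDt) = 20.42 m, giving peak height M/(n_e·A·√(4πDt)) = 129/(0.38 × 68.8 × 20.42) = 0.2416 kg/m³.
(x−vt)²/(4Dt) = (12.9601)²/(4 × 0.0339 × 979) = 1.265; exp(−1.265) = 0.2822.
C = 0.2416 × 0.2822 = 0.0682 kg/m³.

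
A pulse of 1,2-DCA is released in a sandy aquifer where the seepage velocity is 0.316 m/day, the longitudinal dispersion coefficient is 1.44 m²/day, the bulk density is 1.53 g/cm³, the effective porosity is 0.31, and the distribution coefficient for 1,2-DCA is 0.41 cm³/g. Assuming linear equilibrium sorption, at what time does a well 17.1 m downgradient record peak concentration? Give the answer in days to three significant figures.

Retardation factor R = 1 + ρ_b·K_d/n = 1 + 1.53 × 0.41/0.31 = 3.024.
Sorption retards both mechanisms: v_R = v/R = 0.1045 m/day, D_R = D/R = 0.4762 m²/day.
Peak time from v_R²t² + 2D_R t − x² = 0: t = (√(D_R² + v_R²x²) − D_R)/v_R².
√(D_R² + v_R²x²) = √(0.4762² + 0.1045² × 17.1²) = 1.849; v_R² = 0.01092.
t = (1.849 − 0.4762)/0.01092 = 126 days.

126 days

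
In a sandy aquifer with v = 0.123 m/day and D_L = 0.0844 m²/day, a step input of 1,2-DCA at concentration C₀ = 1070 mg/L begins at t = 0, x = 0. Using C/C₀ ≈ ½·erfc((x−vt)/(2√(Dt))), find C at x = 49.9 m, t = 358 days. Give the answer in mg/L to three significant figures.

For a continuous step input, C/C₀ ≈ ½·erfc((x−vt)/(2√(Dt))).
vt = 0.123 × 358 = 44.034 m and 2√(Dt) = 2√(0.0844 × 358) = 10.99 m.
Argument (x−vt)/(2√(Dt)) = (49.9 − 44.034)/10.99 = 0.5338; ½·erfc(0.5338) = 0.2252.
C = 1070 × 0.2252 = 241 mg/L.

241 mg/L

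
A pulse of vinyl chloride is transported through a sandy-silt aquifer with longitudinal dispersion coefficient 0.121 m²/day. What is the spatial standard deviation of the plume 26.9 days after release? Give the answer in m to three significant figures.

Dispersive spreading gives a Gaussian with σ² = 2Dt; advection only shifts the center.
σ = √(2 × 0.121 × 26.9) = 2.55 m.

2.55 m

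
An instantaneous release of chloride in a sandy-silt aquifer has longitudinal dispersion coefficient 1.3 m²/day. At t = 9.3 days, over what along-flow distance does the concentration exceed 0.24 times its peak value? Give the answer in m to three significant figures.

16.6 m

The plume is Gaussian with σ = √(2Dt) = √(2 × 1.3 × 9.3) = 4.917 m.
C/C_peak = exp(−Δx²/(2σ²)) = 0.24 ⇒ Δx = σ·√(−2 ln 0.24) = 4.917 × 1.689 = 8.305 m.
Width = 2Δx = 16.6 m.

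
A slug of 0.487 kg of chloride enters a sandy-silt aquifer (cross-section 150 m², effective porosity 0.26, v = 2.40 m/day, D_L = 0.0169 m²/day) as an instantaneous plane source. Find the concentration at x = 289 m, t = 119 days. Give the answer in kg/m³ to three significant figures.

For an instantaneous plane source, C(x,t) = M/(n_e·A·√(4πDt)) · exp(−(x−vt)²/(4Dt)), with n_e·A the pore (flow) area.
Plume center vt = 2.40 × 119 = 285.6 m, so the well at 289 m is 3.4 m downgradient of the peak.
√(4πDt) = 5.027 m, giving peak height M/(n_e·A·√(4πDt)) = 0.487/(0.26 × 150 × 5.027) = 0.002484 kg/m³.
(x−vt)²/(4Dt) = (3.4)²/(4 × 0.0169 × 119) = 1.437; exp(−1.437) = 0.2376.
C = 0.002484 × 0.2376 = 0.000590 kg/m³.

0.000590 kg/m³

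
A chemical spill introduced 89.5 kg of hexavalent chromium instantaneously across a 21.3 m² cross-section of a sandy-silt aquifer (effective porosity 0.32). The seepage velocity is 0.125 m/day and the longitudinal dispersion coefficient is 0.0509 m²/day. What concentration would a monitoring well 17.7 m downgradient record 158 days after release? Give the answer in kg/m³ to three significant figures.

For an instantaneous plane source, C(x,t) = M/(n_e·A·√(4πDt)) · exp(−(x−vt)²/(4Dt)), with n_e·A the pore (flow) area.
Plume center vt = 0.125 × 158 = 19.75 m, so the well at 17.7 m is 2.05 m upgradient of the peak.
√(4πDt) = 10.05 m, giving peak height M/(n_e·A·√(4πDt)) = 89.5/(0.32 × 21.3 × 10.05) = 1.307 kg/m³.
(x−vt)²/(4Dt) = (-2.05)²/(4 × 0.0509 × 158) = 0.1306; exp(−0.1306) = 0.8776.
C = 1.307 × 0.8776 = 1.15 kg/m³.

1.15 kg/m³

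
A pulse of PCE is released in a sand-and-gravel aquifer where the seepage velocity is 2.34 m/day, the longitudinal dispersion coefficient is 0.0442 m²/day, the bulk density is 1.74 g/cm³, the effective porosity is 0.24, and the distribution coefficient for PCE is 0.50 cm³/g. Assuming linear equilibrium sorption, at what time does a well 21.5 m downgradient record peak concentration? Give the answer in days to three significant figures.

Retardation factor R = 1 + ρ_b·K_d/n = 1 + 1.74 × 0.50/0.24 = 4.625.
Sorption retards both mechanisms: v_R = v/R = 0.5059 m/day, D_R = D/R = 0.009557 m²/day.
Peak time from v_R²t² + 2D_R t − x² = 0: t = (√(D_R² + v_R²x²) − D_R)/v_R².
√(D_R² + v_R²x²) = √(0.009557² + 0.5059² × 21.5²) = 10.88; v_R² = 0.2559.
t = (10.88 − 0.009557)/0.2559 = 42.5 days.

42.5 days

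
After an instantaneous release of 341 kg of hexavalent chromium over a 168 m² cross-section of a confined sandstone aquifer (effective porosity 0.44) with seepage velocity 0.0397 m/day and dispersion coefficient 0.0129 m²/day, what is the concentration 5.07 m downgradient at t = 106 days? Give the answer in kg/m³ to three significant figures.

0.972 kg/m³

For an instantaneous plane source, C(x,t) = M/(n_e·A·√(4πDt)) · exp(−(x−vt)²/(4Dt)), with n_e·A the pore (flow) area.
Plume center vt = 0.0397 × 106 = 4.2082 m, so the well at 5.07 m is 0.8618 m downgradient of the peak.
√(4πDt) = 4.145 m, giving peak height M/(n_e·A·√(4πDt)) = 341/(0.44 × 168 × 4.145) = 1.113 kg/m³.
(x−vt)²/(4Dt) = (0.8618)²/(4 × 0.0129 × 106) = 0.1358; exp(−0.1358) = 0.8730.
C = 1.113 × 0.8730 = 0.972 kg/m³.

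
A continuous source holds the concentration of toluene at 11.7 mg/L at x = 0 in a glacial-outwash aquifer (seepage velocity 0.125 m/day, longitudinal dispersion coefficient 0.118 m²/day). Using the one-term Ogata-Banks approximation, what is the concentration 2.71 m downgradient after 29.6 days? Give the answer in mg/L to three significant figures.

7.56 mg/L

For a continuous step input, C/C₀ ≈ ½·erfc((x−vt)/(2√(Dt))).
vt = 0.125 × 29.6 = 3.7 m and 2√(Dt) = 2√(0.118 × 29.6) = 3.738 m.
Argument (x−vt)/(2√(Dt)) = (2.71 − 3.7)/3.738 = -0.2648; ½·erfc(-0.2648) = 0.6460.
C = 11.7 × 0.6460 = 7.56 mg/L.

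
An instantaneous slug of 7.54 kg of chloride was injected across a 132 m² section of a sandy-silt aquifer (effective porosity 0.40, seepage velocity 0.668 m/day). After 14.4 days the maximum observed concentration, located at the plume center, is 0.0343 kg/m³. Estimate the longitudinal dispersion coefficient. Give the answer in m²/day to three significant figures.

At the plume center C_max = M/(n_e·A·√(4πDt)), so D = M²/(4πt·(n_e·A·C_max)²).
n_e·A·C_max = 0.40 × 132 × 0.0343 = 1.811 kg/m.
D = 7.54²/(4π × 14.4 × 1.811²) = 0.0958 m²/day.

0.0958 m²/day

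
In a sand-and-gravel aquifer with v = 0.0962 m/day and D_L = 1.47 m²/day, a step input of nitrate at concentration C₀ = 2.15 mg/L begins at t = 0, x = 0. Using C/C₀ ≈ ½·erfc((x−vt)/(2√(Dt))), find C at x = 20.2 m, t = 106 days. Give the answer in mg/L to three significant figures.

For a continuous step input, C/C₀ ≈ ½·erfc((x−vt)/(2√(Dt))).
vt = 0.0962 × 106 = 10.1972 m and 2√(Dt) = 2√(1.47 × 106) = 24.97 m.
Argument (x−vt)/(2√(Dt)) = (20.2 − 10.1972)/24.97 = 0.4006; ½·erfc(0.4006) = 0.2855.
C = 2.15 × 0.2855 = 0.614 mg/L.

0.614 mg/L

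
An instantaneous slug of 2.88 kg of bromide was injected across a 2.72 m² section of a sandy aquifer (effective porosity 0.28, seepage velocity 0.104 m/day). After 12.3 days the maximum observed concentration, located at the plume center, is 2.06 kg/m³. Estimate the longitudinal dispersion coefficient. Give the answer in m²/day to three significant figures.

At the plume center C_max = M/(n_e·A·√(4πDt)), so D = M²/(4πt·(n_e·A·C_max)²).
n_e·A·C_max = 0.28 × 2.72 × 2.06 = 1.569 kg/m.
D = 2.88²/(4π × 12.3 × 1.569²) = 0.0218 m²/day.

0.0218 m²/day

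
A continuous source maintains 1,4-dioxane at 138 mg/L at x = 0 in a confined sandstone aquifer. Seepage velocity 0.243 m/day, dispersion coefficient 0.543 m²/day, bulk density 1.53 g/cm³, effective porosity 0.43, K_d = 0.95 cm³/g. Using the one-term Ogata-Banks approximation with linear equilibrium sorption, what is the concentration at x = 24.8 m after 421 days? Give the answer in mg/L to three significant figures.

61.2 mg/L

Retardation factor R = 1 + ρ_b·K_d/n = 1 + 1.53 × 0.95/0.43 = 4.380.
Sorption retards both mechanisms: v_R = v/R = 0.05548 m/day, D_R = D/R = 0.1240 m²/day.
v_R·t = 0.05548 × 421 = 23.35708 m; 2√(D_R t) = 14.45 m; argument = (24.8 − 23.35708)/14.45 = 0.09986.
C = C₀ × ½·erfc(0.09986) = 138 × 0.4438 = 61.2 mg/L.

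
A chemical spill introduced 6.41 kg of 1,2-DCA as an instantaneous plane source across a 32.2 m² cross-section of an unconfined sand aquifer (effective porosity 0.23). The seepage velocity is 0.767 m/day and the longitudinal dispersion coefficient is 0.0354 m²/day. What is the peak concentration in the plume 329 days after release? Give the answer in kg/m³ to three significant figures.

0.0715 kg/m³

The peak of an instantaneous 1D plume sits at x = vt; there the Gaussian factor is 1 and C_max = M/(n_e·A·√(4πDt)), where n_e·A is the pore area the mass is dissolved in.
√(4πDt) = √(4π × 0.0354 × 329) = 12.10 m, so C_max = 6.41/(0.23 × 32.2 × 12.10) = 0.0715 kg/m³.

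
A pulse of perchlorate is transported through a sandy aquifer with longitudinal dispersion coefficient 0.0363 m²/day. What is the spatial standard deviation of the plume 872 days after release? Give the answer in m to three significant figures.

Dispersive spreading gives a Gaussian with σ² = 2Dt; advection only shifts the center.
σ = √(2 × 0.0363 × 872) = 7.96 m.

7.96 m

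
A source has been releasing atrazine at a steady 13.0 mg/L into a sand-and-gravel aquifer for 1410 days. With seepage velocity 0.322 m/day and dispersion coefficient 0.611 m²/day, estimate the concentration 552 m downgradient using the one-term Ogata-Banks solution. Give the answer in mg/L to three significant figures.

For a continuous step input, C/C₀ ≈ ½·erfc((x−vt)/(2√(Dt))).
vt = 0.322 × 1410 = 454.02 m and 2√(Dt) = 2√(0.611 × 1410) = 58.70 m.
Argument (x−vt)/(2√(Dt)) = (552 − 454.02)/58.70 = 1.669; ½·erfc(1.669) = 0.009130.
C = 13.0 × 0.009130 = 0.119 mg/L.

0.119 mg/L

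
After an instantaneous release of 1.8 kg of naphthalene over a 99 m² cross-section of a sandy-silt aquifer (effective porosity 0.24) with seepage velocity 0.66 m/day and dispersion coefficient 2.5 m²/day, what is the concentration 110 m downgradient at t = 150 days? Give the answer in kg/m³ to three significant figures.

0.00102 kg/m³

For an instantaneous plane source, C(x,t) = M/(n_e·A·√(4πDt)) · exp(−(x−vt)²/(4Dt)), with n_e·A the pore (flow) area.
Plume center vt = 0.66 × 150 = 99 m, so the well at 110 m is 11 m downgradient of the peak.
√(4πDt) = 68.65 m, giving peak height M/(n_e·A·√(4πDt)) = 1.8/(0.24 × 99 × 68.65) = 0.001104 kg/m³.
(x−vt)²/(4Dt) = (11)²/(4 × 2.5 × 150) = 0.08067; exp(−0.08067) = 0.9225.
C = 0.001104 × 0.9225 = 0.00102 kg/m³.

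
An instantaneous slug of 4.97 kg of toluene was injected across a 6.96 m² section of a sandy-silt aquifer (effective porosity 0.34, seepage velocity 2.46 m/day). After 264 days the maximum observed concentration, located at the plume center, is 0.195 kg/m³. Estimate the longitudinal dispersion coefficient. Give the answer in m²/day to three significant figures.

At the plume center C_max = M/(n_e·A·√(4πDt)), so D = M²/(4πt·(n_e·A·C_max)²).
n_e·A·C_max = 0.34 × 6.96 × 0.195 = 0.4614 kg/m.
D = 4.97²/(4π × 264 × 0.4614²) = 0.0350 m²/day.

0.0350 m²/day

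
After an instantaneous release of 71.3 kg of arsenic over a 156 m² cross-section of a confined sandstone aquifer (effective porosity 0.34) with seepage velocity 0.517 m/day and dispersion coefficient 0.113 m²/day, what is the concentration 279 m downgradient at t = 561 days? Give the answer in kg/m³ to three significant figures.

0.0295 kg/m³

For an instantaneous plane source, C(x,t) = M/(n_e·A·√(4πDt)) · exp(−(x−vt)²/(4Dt)), with n_e·A the pore (flow) area.
Plume center vt = 0.517 × 561 = 290.037 m, so the well at 279 m is 11.037 m upgradient of the peak.
√(4πDt) = 28.22 m, giving peak height M/(n_e·A·√(4πDt)) = 71.3/(0.34 × 156 × 28.22) = 0.04764 kg/m³.
(x−vt)²/(4Dt) = (-11.037)²/(4 × 0.113 × 561) = 0.4804; exp(−0.4804) = 0.6185.
C = 0.04764 × 0.6185 = 0.0295 kg/m³.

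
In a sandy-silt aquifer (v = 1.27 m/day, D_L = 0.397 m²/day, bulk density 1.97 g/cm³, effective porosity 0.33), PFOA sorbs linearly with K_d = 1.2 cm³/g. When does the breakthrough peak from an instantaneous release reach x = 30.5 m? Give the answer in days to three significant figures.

194 days

Retardation factor R = 1 + ρ_b·K_d/n = 1 + 1.97 × 1.2/0.33 = 8.164.
Sorption retards both mechanisms: v_R = v/R = 0.1556 m/day, D_R = D/R = 0.04863 m²/day.
Peak time from v_R²t² + 2D_R t − x² = 0: t = (√(D_R² + v_R²x²) − D_R)/v_R².
√(D_R² + v_R²x²) = √(0.04863² + 0.1556² × 30.5²) = 4.746; v_R² = 0.02421.
t = (4.746 − 0.04863)/0.02421 = 194 days.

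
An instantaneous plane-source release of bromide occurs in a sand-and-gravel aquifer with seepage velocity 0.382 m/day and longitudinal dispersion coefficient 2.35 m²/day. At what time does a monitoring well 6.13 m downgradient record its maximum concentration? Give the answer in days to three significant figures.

For the 1D instantaneous-source solution, setting ∂C/∂t = 0 at fixed x gives v²t² + 2Dt − x² = 0, so t = (√(D² + v²x²) − D)/v².
√(D² + v²x²) = √(2.35² + 0.382² × 6.13²) = 3.318; v² = 0.145924.
t = (3.318 − 2.35)/0.145924 = 6.63 days (vs. the pure-advection estimate x/v = 16.0 d).

6.63 days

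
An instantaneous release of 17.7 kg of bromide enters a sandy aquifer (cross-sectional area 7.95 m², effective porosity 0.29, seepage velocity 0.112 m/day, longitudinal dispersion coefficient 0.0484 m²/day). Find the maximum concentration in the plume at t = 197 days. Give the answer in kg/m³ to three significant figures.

The peak of an instantaneous 1D plume sits at x = vt; there the Gaussian factor is 1 and C_max = M/(n_e·A·√(4πDt)), where n_e·A is the pore area the mass is dissolved in.
√(4πDt) = √(4π × 0.0484 × 197) = 10.95 m, so C_max = 17.7/(0.29 × 7.95 × 10.95) = 0.701 kg/m³.

0.701 kg/m³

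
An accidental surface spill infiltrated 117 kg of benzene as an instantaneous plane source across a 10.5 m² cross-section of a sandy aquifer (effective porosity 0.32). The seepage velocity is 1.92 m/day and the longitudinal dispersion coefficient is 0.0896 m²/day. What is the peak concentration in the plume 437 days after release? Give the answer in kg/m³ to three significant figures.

1.57 kg/m³

The peak of an instantaneous 1D plume sits at x = vt; there the Gaussian factor is 1 and C_max = M/(n_e·A·√(4πDt)), where n_e·A is the pore area the mass is dissolved in.
√(4πDt) = √(4π × 0.0896 × 437) = 22.18 m, so C_max = 117/(0.32 × 10.5 × 22.18) = 1.57 kg/m³.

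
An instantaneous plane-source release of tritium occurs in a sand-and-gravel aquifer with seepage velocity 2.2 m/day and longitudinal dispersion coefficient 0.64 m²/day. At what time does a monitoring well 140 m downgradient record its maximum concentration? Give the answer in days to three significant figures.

For the 1D instantaneous-source solution, setting ∂C/∂t = 0 at fixed x gives v²t² + 2Dt − x² = 0, so t = (√(D² + v²x²) − D)/v².
√(D² + v²x²) = √(0.64² + 2.2² × 140²) = 308.0; v² = 4.84.
t = (308.0 − 0.64)/4.84 = 63.5 days (vs. the pure-advection estimate x/v = 63.6 d).

63.5 days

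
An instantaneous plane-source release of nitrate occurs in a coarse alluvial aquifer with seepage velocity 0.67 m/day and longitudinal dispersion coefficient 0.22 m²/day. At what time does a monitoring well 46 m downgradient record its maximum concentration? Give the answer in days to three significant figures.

68.2 days

For the 1D instantaneous-source solution, setting ∂C/∂t = 0 at fixed x gives v²t² + 2Dt − x² = 0, so t = (√(D² + v²x²) − D)/v².
√(D² + v²x²) = √(0.22² + 0.67² × 46²) = 30.82; v² = 0.4489.
t = (30.82 − 0.22)/0.4489 = 68.2 days (vs. the pure-advection estimate x/v = 68.7 d).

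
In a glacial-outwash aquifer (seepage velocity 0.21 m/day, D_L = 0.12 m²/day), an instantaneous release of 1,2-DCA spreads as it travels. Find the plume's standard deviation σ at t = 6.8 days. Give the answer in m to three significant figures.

Dispersive spreading gives a Gaussian with σ² = 2Dt; advection only shifts the center.
σ = √(2 × 0.12 × 6.8) = 1.28 m.

1.28 m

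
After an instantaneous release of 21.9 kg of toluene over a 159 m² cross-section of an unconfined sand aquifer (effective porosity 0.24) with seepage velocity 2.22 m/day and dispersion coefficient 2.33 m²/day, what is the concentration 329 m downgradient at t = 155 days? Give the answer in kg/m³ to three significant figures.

0.00728 kg/m³

For an instantaneous plane source, C(x,t) = M/(n_e·A·√(4πDt)) · exp(−(x−vt)²/(4Dt)), with n_e·A the pore (flow) area.
Plume center vt = 2.22 × 155 = 344.1 m, so the well at 329 m is 15.1 m upgradient of the peak.
√(4πDt) = 67.37 m, giving peak height M/(n_e·A·√(4πDt)) = 21.9/(0.24 × 159 × 67.37) = 0.008519 kg/m³.
(x−vt)²/(4Dt) = (-15.1)²/(4 × 2.33 × 155) = 0.1578; exp(−0.1578) = 0.8540.
C = 0.008519 × 0.8540 = 0.00728 kg/m³.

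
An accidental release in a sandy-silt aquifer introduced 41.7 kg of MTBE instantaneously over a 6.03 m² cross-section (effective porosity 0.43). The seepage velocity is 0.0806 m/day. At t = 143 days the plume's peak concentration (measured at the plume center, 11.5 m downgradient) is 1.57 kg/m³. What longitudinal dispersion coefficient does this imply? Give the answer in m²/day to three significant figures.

At the plume center C_max = M/(n_e·A·√(4πDt)), so D = M²/(4πt·(n_e·A·C_max)²).
n_e·A·C_max = 0.43 × 6.03 × 1.57 = 4.071 kg/m.
D = 41.7²/(4π × 143 × 4.071²) = 0.0584 m²/day.

0.0584 m²/day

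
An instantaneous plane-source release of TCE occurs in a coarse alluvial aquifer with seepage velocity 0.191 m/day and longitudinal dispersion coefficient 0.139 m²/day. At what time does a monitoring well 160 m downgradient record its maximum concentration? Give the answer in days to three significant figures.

For the 1D instantaneous-source solution, setting ∂C/∂t = 0 at fixed x gives v²t² + 2Dt − x² = 0, so t = (√(D² + v²x²) − D)/v².
√(D² + v²x²) = √(0.139² + 0.191² × 160²) = 30.56; v² = 0.036481.
t = (30.56 − 0.139)/0.036481 = 834 days (vs. the pure-advection estimate x/v = 838 d).

834 days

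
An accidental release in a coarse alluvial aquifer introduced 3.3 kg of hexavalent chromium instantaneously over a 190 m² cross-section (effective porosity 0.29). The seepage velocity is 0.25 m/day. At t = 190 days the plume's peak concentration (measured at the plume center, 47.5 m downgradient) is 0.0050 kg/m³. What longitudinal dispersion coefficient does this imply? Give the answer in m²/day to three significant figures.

0.0601 m²/day

At the plume center C_max = M/(n_e·A·√(4πDt)), so D = M²/(4πt·(n_e·A·C_max)²).
n_e·A·C_max = 0.29 × 190 × 0.0050 = 0.2755 kg/m.
D = 3.3²/(4π × 190 × 0.2755²) = 0.0601 m²/day.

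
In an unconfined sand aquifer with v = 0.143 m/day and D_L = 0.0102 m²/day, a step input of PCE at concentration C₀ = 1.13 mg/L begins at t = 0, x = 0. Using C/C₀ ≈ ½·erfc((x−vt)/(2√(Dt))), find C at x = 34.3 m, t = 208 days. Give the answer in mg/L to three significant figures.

For a continuous step input, C/C₀ ≈ ½·erfc((x−vt)/(2√(Dt))).
vt = 0.143 × 208 = 29.744 m and 2√(Dt) = 2√(0.0102 × 208) = 2.913 m.
Argument (x−vt)/(2√(Dt)) = (34.3 − 29.744)/2.913 = 1.564; ½·erfc(1.564) = 0.01349.
C = 1.13 × 0.01349 = 0.0152 mg/L.

0.0152 mg/L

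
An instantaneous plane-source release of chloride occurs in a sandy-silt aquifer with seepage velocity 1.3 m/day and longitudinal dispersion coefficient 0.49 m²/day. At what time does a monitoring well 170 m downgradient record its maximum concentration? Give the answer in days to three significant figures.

For the 1D instantaneous-source solution, setting ∂C/∂t = 0 at fixed x gives v²t² + 2Dt − x² = 0, so t = (√(D² + v²x²) − D)/v².
√(D² + v²x²) = √(0.49² + 1.3² × 170²) = 221.0; v² = 1.69.
t = (221.0 − 0.49)/1.69 = 130 days (vs. the pure-advection estimate x/v = 131 d).

130 days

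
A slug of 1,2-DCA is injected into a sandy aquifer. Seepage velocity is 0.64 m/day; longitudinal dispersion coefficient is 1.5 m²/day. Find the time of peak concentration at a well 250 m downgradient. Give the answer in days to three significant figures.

For the 1D instantaneous-source solution, setting ∂C/∂t = 0 at fixed x gives v²t² + 2Dt − x² = 0, so t = (√(D² + v²x²) − D)/v².
√(D² + v²x²) = √(1.5² + 0.64² × 250²) = 160.0; v² = 0.4096.
t = (160.0 − 1.5)/0.4096 = 387 days (vs. the pure-advection estimate x/v = 391 d).

387 days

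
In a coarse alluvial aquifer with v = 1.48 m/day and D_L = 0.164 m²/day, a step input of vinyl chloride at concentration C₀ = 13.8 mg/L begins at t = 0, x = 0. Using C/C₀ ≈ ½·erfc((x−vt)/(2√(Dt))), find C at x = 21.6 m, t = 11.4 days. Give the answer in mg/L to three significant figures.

For a continuous step input, C/C₀ ≈ ½·erfc((x−vt)/(2√(Dt))).
vt = 1.48 × 11.4 = 16.872 m and 2√(Dt) = 2√(0.164 × 11.4) = 2.735 m.
Argument (x−vt)/(2√(Dt)) = (21.6 − 16.872)/2.735 = 1.729; ½·erfc(1.729) = 0.007239.
C = 13.8 × 0.007239 = 0.0999 mg/L.

0.0999 mg/L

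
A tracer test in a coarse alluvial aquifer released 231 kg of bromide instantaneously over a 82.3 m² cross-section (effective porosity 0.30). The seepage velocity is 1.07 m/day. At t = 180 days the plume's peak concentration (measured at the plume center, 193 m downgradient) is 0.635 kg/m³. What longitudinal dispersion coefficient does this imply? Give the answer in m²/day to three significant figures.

0.0960 m²/day

At the plume center C_max = M/(n_e·A·√(4πDt)), so D = M²/(4πt·(n_e·A·C_max)²).
n_e·A·C_max = 0.30 × 82.3 × 0.635 = 15.68 kg/m.
D = 231²/(4π × 180 × 15.68²) = 0.0960 m²/day.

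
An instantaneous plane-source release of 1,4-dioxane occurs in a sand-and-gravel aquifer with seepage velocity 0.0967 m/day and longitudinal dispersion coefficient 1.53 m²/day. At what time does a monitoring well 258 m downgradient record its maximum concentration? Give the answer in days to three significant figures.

For the 1D instantaneous-source solution, setting ∂C/∂t = 0 at fixed x gives v²t² + 2Dt − x² = 0, so t = (√(D² + v²x²) − D)/v².
√(D² + v²x²) = √(1.53² + 0.0967² × 258²) = 25.00; v² = 0.00935089.
t = (25.00 − 1.53)/0.00935089 = 2510 days (vs. the pure-advection estimate x/v = 2670 d).

2510 days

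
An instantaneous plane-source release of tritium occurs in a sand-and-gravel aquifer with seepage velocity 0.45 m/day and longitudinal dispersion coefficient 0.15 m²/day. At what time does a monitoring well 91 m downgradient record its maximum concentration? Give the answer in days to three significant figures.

201 days

For the 1D instantaneous-source solution, setting ∂C/∂t = 0 at fixed x gives v²t² + 2Dt − x² = 0, so t = (√(D² + v²x²) − D)/v².
√(D² + v²x²) = √(0.15² + 0.45² × 91²) = 40.95; v² = 0.2025.
t = (40.95 − 0.15)/0.2025 = 201 days (vs. the pure-advection estimate x/v = 202 d).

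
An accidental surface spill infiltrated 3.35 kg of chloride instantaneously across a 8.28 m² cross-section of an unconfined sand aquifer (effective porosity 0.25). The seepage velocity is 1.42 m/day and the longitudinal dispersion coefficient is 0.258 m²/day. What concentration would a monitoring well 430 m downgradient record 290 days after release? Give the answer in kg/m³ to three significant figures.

0.0174 kg/m³

For an instantaneous plane source, C(x,t) = M/(n_e·A·√(4πDt)) · exp(−(x−vt)²/(4Dt)), with n_e·A the pore (flow) area.
Plume center vt = 1.42 × 290 = 411.8 m, so the well at 430 m is 18.2 m downgradient of the peak.
√(4πDt) = 30.66 m, giving peak height M/(n_e·A·√(4πDt)) = 3.35/(0.25 × 8.28 × 30.66) = 0.05278 kg/m³.
(x−vt)²/(4Dt) = (18.2)²/(4 × 0.258 × 290) = 1.107; exp(−1.107) = 0.3305.
C = 0.05278 × 0.3305 = 0.0174 kg/m³.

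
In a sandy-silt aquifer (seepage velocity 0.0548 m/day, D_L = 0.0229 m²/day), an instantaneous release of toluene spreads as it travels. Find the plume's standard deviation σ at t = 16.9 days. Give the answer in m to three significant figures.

0.880 m

Dispersive spreading gives a Gaussian with σ² = 2Dt; advection only shifts the center.
σ = √(2 × 0.0229 × 16.9) = 0.880 m.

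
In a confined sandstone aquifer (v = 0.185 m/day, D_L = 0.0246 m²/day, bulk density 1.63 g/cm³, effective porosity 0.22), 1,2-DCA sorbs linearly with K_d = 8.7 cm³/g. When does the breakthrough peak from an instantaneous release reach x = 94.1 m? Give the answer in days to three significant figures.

Retardation factor R = 1 + ρ_b·K_d/n = 1 + 1.63 × 8.7/0.22 = 65.46.
Sorption retards both mechanisms: v_R = v/R = 0.002826 m/day, D_R = D/R = 0.0003758 m²/day.
Peak time from v_R²t² + 2D_R t − x² = 0: t = (√(D_R² + v_R²x²) − D_R)/v_R².
√(D_R² + v_R²x²) = √(0.0003758² + 0.002826² × 94.1²) = 0.2659; v_R² = 7.986e-06.
t = (0.2659 − 0.0003758)/7.986e-06 = 33200 days.

33200 days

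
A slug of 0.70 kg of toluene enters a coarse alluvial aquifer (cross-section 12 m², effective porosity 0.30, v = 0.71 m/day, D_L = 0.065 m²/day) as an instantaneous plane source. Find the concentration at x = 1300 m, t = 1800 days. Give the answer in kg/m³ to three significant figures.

For an instantaneous plane source, C(x,t) = M/(n_e·A·√(4πDt)) · exp(−(x−vt)²/(4Dt)), with n_e·A the pore (flow) area.
Plume center vt = 0.71 × 1800 = 1278 m, so the well at 1300 m is 22 m downgradient of the peak.
√(4πDt) = 38.34 m, giving peak height M/(n_e·A·√(4πDt)) = 0.70/(0.30 × 12 × 38.34) = 0.005072 kg/m³.
(x−vt)²/(4Dt) = (22)²/(4 × 0.065 × 1800) = 1.034; exp(−1.034) = 0.3556.
C = 0.005072 × 0.3556 = 0.00180 kg/m³.

0.00180 kg/m³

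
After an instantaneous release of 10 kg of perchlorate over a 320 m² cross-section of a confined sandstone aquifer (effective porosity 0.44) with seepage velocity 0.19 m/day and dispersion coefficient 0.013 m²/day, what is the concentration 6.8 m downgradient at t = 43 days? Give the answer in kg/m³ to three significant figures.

For an instantaneous plane source, C(x,t) = M/(n_e·A·√(4πDt)) · exp(−(x−vt)²/(4Dt)), with n_e·A the pore (flow) area.
Plume center vt = 0.19 × 43 = 8.17 m, so the well at 6.8 m is 1.37 m upgradient of the peak.
√(4πDt) = 2.650 m, giving peak height M/(n_e·A·√(4πDt)) = 10/(0.44 × 320 × 2.650) = 0.02680 kg/m³.
(x−vt)²/(4Dt) = (-1.37)²/(4 × 0.013 × 43) = 0.8394; exp(−0.8394) = 0.4320.
C = 0.02680 × 0.4320 = 0.0116 kg/m³.

0.0116 kg/m³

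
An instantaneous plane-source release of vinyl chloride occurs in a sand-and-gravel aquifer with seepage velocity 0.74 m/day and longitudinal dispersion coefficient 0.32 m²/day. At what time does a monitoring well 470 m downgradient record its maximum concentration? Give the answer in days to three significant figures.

For the 1D instantaneous-source solution, setting ∂C/∂t = 0 at fixed x gives v²t² + 2Dt − x² = 0, so t = (√(D² + v²x²) − D)/v².
√(D² + v²x²) = √(0.32² + 0.74² × 470²) = 347.8; v² = 0.5476.
t = (347.8 − 0.32)/0.5476 = 635 days (vs. the pure-advection estimate x/v = 635 d).

635 days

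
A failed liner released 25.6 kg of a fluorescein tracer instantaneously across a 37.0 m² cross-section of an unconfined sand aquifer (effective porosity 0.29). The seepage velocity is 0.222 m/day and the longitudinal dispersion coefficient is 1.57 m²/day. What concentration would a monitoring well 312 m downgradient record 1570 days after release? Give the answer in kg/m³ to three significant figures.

0.0118 kg/m³

For an instantaneous plane source, C(x,t) = M/(n_e·A·√(4πDt)) · exp(−(x−vt)²/(4Dt)), with n_e·A the pore (flow) area.
Plume center vt = 0.222 × 1570 = 348.54 m, so the well at 312 m is 36.54 m upgradient of the peak.
√(4πDt) = 176.0 m, giving peak height M/(n_e·A·√(4πDt)) = 25.6/(0.29 × 37.0 × 176.0) = 0.01356 kg/m³.
(x−vt)²/(4Dt) = (-36.54)²/(4 × 1.57 × 1570) = 0.1354; exp(−0.1354) = 0.8734.
C = 0.01356 × 0.8734 = 0.0118 kg/m³.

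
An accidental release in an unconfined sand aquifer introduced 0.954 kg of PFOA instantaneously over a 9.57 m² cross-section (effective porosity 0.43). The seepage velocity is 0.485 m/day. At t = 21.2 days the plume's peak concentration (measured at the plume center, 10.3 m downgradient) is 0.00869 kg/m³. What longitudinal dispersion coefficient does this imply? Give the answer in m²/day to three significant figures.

At the plume center C_max = M/(n_e·A·√(4πDt)), so D = M²/(4πt·(n_e·A·C_max)²).
n_e·A·C_max = 0.43 × 9.57 × 0.00869 = 0.03576 kg/m.
D = 0.954²/(4π × 21.2 × 0.03576²) = 2.67 m²/day.

2.67 m²/day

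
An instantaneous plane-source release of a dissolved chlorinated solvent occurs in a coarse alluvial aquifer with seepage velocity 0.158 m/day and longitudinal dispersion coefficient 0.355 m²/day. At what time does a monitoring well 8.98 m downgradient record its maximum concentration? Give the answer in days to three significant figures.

44.4 days

For the 1D instantaneous-source solution, setting ∂C/∂t = 0 at fixed x gives v²t² + 2Dt − x² = 0, so t = (√(D² + v²x²) − D)/v².
√(D² + v²x²) = √(0.355² + 0.158² × 8.98²) = 1.463; v² = 0.024964.
t = (1.463 − 0.355)/0.024964 = 44.4 days (vs. the pure-advection estimate x/v = 56.8 d).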